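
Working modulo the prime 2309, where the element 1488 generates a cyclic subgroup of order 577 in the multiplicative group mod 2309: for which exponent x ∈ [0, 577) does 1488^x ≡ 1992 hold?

Baby-step giant-step with m = ceil(sqrt(577)) = 25.
Baby table (1488^j mod 2309 for j=0..24):
  0:1  1:1488  2:2122  3:1133  4:334  5:557  6:2194  7:2055
  8:724  9:1318  10:843  11:597  12:1680  13:1502  14:2173  15:824
  16:33  17:615  18:756  19:445  20:1786  21:2218  22:823  23:854
  24:802
Giant step factor: 1488^(-25) ≡ 2260 (mod 2309).
Scan 1992·2260^i mod 2309 for i = 0, 1, …:
  i=0: 1992   i=1: 1679   i=2: 853   i=3: 2074
  i=4: 2279   i=5: 1470   i=6: 1858   i=7: 1318
Match at i=7, j=9: x = 7·25 + 9 = 184.

184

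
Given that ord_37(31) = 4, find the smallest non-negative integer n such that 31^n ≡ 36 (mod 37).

2

Successive powers of 31 modulo 37:
  31^0=1  31^1=31  31^2=36
So 31^2 ≡ 36 (mod 37), giving n = 2.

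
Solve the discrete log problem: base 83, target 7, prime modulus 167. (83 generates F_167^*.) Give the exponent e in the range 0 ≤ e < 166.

134

Baby-step giant-step with m = ceil(sqrt(166)) = 13.
Baby table (83^j mod 167 for j=0..12):
  0:1  1:83  2:42  3:146  4:94  5:120  6:107  7:30
  8:152  9:91  10:38  11:148  12:93
Giant step factor: 83^(-13) ≡ 158 (mod 167).
Scan 7·158^i mod 167 for i = 0, 1, …:
  i=0: 7   i=1: 104   i=2: 66   i=3: 74
  i=4: 2   i=5: 149   i=6: 162   i=7: 45
  i=8: 96   i=9: 138   i=10: 94
Match at i=10, j=4: e = 10·13 + 4 = 134.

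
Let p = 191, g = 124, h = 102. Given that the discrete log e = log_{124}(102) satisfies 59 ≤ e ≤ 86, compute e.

Compute 124^59 mod 191 = 99, then multiply by 124 repeatedly:
  124^59=99  124^60=52  124^61=145  124^62=26  124^63=168
  124^64=13  124^65=84  124^66=102
Found 102 at exponent 66.

66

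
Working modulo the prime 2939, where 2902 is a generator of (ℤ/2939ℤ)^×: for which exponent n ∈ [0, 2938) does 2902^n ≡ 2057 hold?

1236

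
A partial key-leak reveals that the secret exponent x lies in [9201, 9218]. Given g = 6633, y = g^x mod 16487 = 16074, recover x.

9207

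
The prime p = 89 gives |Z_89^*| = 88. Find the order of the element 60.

The order of 60 must divide p − 1 = 88 = 2^3 · 11.
Divisors: 1, 2, 4, 8, 11, 22, 44, 88.
Check each in increasing order: 60^1 ≡ 60;  60^2 ≡ 40;  60^4 ≡ 87;  60^8 ≡ 4;  60^11 ≡ 77;  60^22 ≡ 55;  60^44 ≡ 88;  60^88 ≡ 1.
Smallest exponent giving 1 is 88.

88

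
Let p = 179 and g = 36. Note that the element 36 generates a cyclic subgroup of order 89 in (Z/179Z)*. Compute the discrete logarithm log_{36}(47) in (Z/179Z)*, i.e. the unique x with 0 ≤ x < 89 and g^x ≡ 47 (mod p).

81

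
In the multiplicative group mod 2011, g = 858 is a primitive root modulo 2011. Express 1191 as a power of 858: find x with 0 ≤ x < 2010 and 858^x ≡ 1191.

835

Baby-step giant-step with m = ceil(sqrt(2010)) = 45.
Baby table (858^j mod 2011 for j=0..44):
  0:1  1:858  2:138  3:1766  4:945  5:377  6:1706  7:1751
  8:141  9:318  10:1359  11:1653  12:519  13:871  14:1237  15:1549
  16:1782  17:596  18:574  19:1808  20:783  21:140  22:1471  23:1221
  24:1898  25:1585  26:494  27:1542  28:1809  29:1641  30:278  31:1226
  32:155  33:264  34:1280  35:234  36:1683  37:116  38:989  39:1931
  40:1745  41:1026  42:1501  43:818  44:5
Giant step factor: 858^(-45) ≡ 998 (mod 2011).
Scan 1191·998^i mod 2011 for i = 0, 1, …:
  i=0: 1191   i=1: 117   i=2: 128   i=3: 1051
  i=4: 1167   i=5: 297   i=6: 789   i=7: 1121
  i=8: 642   i=9: 1218     …   i=17: 459
  i=18: 1585
Match at i=18, j=25: x = 18·45 + 25 = 835.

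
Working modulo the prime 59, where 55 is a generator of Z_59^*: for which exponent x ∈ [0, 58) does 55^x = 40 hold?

19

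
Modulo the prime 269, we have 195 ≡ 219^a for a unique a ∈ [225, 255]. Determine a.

Compute 219^225 mod 269 = 90, then multiply by 219 repeatedly:
  219^225=90  219^226=73  219^227=116  219^228=118  219^229=18
  219^230=176  219^231=77  219^232=185  219^233=165  219^234=89
  219^235=123  219^236=37  219^237=33  219^238=233  219^239=186
  219^240=115  219^241=168  219^242=208  219^243=91  219^244=23
  219^245=195
Found 195 at exponent 245.

245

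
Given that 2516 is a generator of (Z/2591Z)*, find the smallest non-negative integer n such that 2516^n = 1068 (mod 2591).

Baby-step giant-step with m = ceil(sqrt(2590)) = 51.
Baby table (2516^j mod 2591 for j=0..50):
  0:1  1:2516  2:443  3:458  4:1924  5:796  6:2484  7:252
  8:1828  9:223  10:1412  11:331  12:1085  13:1537  14:1320  15:2049
  16:1785  17:857  18:500  19:1365  20:1265  21:992  22:739  23:1577
  24:911  25:1632  26:1968  27:87  28:1248  29:2267  30:981  31:1564
  32:1886  33:1055  34:1196  35:985  36:1264  37:1067  38:296  39:1119
  40:1578  41:836  42:2075  43:2426  44:2011  45:2044  46:2160  47:1233
  48:801  49:2109  50:2467
Giant step factor: 2516^(-51) ≡ 582 (mod 2591).
Scan 1068·582^i mod 2591 for i = 0, 1, …:
  i=0: 1068   i=1: 2327   i=2: 1812   i=3: 47
  i=4: 1444   i=5: 924   i=6: 1431   i=7: 1131
  i=8: 128   i=9: 1948     …   i=14: 1336
  i=15: 252
Match at i=15, j=7: n = 15·51 + 7 = 772.

772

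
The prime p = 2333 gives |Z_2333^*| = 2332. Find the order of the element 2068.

The order of 2068 must divide p − 1 = 2332 = 2^2 · 11 · 53.
Divisors: 1, 2, 4, 11, 22, 44, 53, 106, 212, 583, 1166, 2332.
Check each in increasing order: 2068^1 ≡ 2068;  2068^2 ≡ 235;  2068^4 ≡ 1566;  2068^11 ≡ 1106;  2068^22 ≡ 744;  2068^44 ≡ 615;  2068^53 ≡ 1306;  2068^106 ≡ 213;  2068^212 ≡ 1042;  2068^583 ≡ 108;  2068^1166 ≡ 2332;  2068^2332 ≡ 1.
Smallest exponent giving 1 is 2332.

2332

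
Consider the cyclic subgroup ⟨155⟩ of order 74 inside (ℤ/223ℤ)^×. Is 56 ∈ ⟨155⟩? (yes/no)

56 ∈ ⟨155⟩ iff 56^74 ≡ 1 (mod 223), since |⟨155⟩| = 74.
56^74 mod 223 = 1.
Since 1 = 1, 56 lies in the subgroup.

yes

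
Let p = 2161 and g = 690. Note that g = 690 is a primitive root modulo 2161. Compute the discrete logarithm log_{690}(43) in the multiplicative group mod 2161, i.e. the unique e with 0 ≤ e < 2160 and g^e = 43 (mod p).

Baby-step giant-step with m = ceil(sqrt(2160)) = 47.
Baby table (690^j mod 2161 for j=0..46):
  0:1  1:690  2:680  3:263  4:2107  5:1638  6:17  7:925
  8:755  9:149  10:1243  11:1914  12:289  13:598  14:2030  15:372
  16:1682  17:123  18:591  19:1522  20:2095  21:2002  22:501  23:2091
  24:1403  25:2103  26:1039  27:1619  28:2034  29:971  30:80  31:1175
  32:375  33:1591  34:2  35:1380  36:1360  37:526  38:2053  39:1115
  40:34  41:1850  42:1510  43:298  44:325  45:1667  46:578
Giant step factor: 690^(-47) ≡ 1581 (mod 2161).
Scan 43·1581^i mod 2161 for i = 0, 1, …:
  i=0: 43   i=1: 992   i=2: 1627   i=3: 697
  i=4: 2008   i=5: 139   i=6: 1498   i=7: 2043
  i=8: 1449   i=9: 209     …   i=41: 1196
  i=42: 1
Match at i=42, j=0: e = 42·47 + 0 = 1974.

1974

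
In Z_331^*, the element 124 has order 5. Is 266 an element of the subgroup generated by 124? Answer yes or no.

⟨124⟩ has order 5; its elements mod 331 are {1, 64, 124, 150, 323}.
266 is not in this set.

no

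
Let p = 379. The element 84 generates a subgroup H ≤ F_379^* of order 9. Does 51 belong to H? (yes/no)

51 ∈ ⟨84⟩ iff 51^9 ≡ 1 (mod 379), since |⟨84⟩| = 9.
51^9 mod 379 = 1.
Since 1 = 1, 51 lies in the subgroup.

yes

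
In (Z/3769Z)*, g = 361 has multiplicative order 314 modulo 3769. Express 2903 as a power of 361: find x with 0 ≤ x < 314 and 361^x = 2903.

209

Baby-step giant-step with m = ceil(sqrt(314)) = 18.
Baby table (361^j mod 3769 for j=0..17):
  0:1  1:361  2:2175  3:1223  4:530  5:2880  6:3205  7:3691
  8:1994  9:3724  10:2600  11:119  12:1500  13:2533  14:2315  15:2766
  16:3510  17:726
Giant step factor: 361^(-18) ≡ 2924 (mod 3769).
Scan 2903·2924^i mod 3769 for i = 0, 1, …:
  i=0: 2903   i=1: 584   i=2: 259   i=3: 3516
  i=4: 2721   i=5: 3614   i=6: 2829   i=7: 2810
  i=8: 20   i=9: 1945   i=10: 3528   i=11: 119
Match at i=11, j=11: x = 11·18 + 11 = 209.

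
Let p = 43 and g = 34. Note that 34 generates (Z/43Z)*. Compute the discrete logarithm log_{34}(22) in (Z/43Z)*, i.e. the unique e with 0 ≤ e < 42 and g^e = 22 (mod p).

39

Baby-step giant-step with m = ceil(sqrt(42)) = 7.
Baby table (34^j mod 43 for j=0..6):
  0:1  1:34  2:38  3:2  4:25  5:33  6:4
Giant step factor: 34^(-7) ≡ 37 (mod 43).
Scan 22·37^i mod 43 for i = 0, 1, …:
  i=0: 22   i=1: 40   i=2: 18   i=3: 21
  i=4: 3   i=5: 25
Match at i=5, j=4: e = 5·7 + 4 = 39.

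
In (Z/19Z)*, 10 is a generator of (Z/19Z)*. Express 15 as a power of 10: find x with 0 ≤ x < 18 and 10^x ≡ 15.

Successive powers of 10 modulo 19:
  10^0=1  10^1=10  10^2=5  10^3=12  10^4=6  10^5=3
  10^6=11  10^7=15
So 10^7 ≡ 15 (mod 19), giving x = 7.

7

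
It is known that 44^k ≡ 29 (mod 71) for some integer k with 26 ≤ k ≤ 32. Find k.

26

Compute 44^26 mod 71 = 29, then multiply by 44 repeatedly:
  44^26=29
Found 29 at exponent 26.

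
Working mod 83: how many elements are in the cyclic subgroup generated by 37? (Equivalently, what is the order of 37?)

The order of 37 must divide p − 1 = 82 = 2 · 41.
Divisors: 1, 2, 41, 82.
Check each in increasing order: 37^1 ≡ 37;  37^2 ≡ 41;  37^41 ≡ 1.
Smallest exponent giving 1 is 41.

41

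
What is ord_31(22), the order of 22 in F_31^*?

30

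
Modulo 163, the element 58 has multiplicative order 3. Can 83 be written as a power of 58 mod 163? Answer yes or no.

no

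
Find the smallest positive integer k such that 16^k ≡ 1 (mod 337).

21

The order of 16 must divide p − 1 = 336 = 2^4 · 3 · 7.
Divisors: 1, 2, 3, 4, 6, 7, 8, 12, 14, 16, 21, 24, 28, 42, 48, 56, 84, 112, 168, 336.
Check each in increasing order: 16^1 ≡ 16;  16^2 ≡ 256;  16^3 ≡ 52;  16^4 ≡ 158;  16^6 ≡ 8;  16^7 ≡ 128;  16^8 ≡ 26;  16^12 ≡ 64;  16^14 ≡ 208;  16^16 ≡ 2;  16^21 ≡ 1.
Smallest exponent giving 1 is 21.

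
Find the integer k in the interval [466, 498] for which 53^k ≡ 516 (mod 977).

485

Compute 53^466 mod 977 = 843, then multiply by 53 repeatedly:
  53^466=843  53^467=714  53^468=716  53^469=822  53^470=578
  53^471=347  53^472=805  53^473=654  53^474=467  53^475=326
  53^476=669  53^477=285  53^478=450  53^479=402  53^480=789
  53^481=783  53^482=465  53^483=220  53^484=913  53^485=516
Found 516 at exponent 485.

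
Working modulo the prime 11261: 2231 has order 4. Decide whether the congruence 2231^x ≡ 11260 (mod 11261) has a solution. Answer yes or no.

⟨2231⟩ has order 4; its elements mod 11261 are {1, 2231, 9030, 11260}.
11260 is in this set.

yes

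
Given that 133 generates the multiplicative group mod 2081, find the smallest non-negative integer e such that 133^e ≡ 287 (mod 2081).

1498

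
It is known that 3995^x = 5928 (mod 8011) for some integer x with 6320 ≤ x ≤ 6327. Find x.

6322

Compute 3995^6320 mod 8011 = 4359, then multiply by 3995 repeatedly:
  3995^6320=4359  3995^6321=6302  3995^6322=5928
Found 5928 at exponent 6322.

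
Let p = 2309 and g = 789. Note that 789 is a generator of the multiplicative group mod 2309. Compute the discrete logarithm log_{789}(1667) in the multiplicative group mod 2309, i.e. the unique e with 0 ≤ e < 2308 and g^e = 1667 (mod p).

Baby-step giant-step with m = ceil(sqrt(2308)) = 49.
Baby table (789^j mod 2309 for j=0..48):
  0:1  1:789  2:1400  3:898  4:1968  5:1104  6:563  7:879
  8:831  9:2212  10:1973  11:431  12:636  13:751  14:1435  15:805
  16:170  17:208  18:173  19:266  20:2064  21:651  22:1041  23:1654
  24:421  25:1982  26:605  27:1691  28:1906  29:675  30:1505  31:619
  32:1192  33:725  34:1702  35:1349  36:2221  37:2147  38:1486  39:1791
  40:2300  41:2135  42:1254  43:1154  44:760  45:1609  46:1860  47:1325
  48:1757
Giant step factor: 789^(-49) ≡ 1661 (mod 2309).
Scan 1667·1661^i mod 2309 for i = 0, 1, …:
  i=0: 1667   i=1: 396   i=2: 2000   i=3: 1658
  i=4: 1610   i=5: 388   i=6: 257   i=7: 2021
  i=8: 1904   i=9: 1523     …   i=25: 685
  i=26: 1757
Match at i=26, j=48: e = 26·49 + 48 = 1322.

1322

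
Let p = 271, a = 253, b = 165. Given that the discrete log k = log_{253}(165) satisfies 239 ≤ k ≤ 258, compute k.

255

Compute 253^239 mod 271 = 249, then multiply by 253 repeatedly:
  253^239=249  253^240=125  253^241=189  253^242=121  253^243=261
  253^244=180  253^245=12  253^246=55  253^247=94  253^248=205
  253^249=104  253^250=25  253^251=92  253^252=241  253^253=269
  253^254=36  253^255=165
Found 165 at exponent 255.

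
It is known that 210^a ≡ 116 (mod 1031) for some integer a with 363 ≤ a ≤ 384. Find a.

Compute 210^363 mod 1031 = 248, then multiply by 210 repeatedly:
  210^363=248  210^364=530  210^365=983  210^366=230  210^367=874
  210^368=22  210^369=496  210^370=29  210^371=935  210^372=460
  210^373=717  210^374=44  210^375=992  210^376=58  210^377=839
  210^378=920  210^379=403  210^380=88  210^381=953  210^382=116
Found 116 at exponent 382.

382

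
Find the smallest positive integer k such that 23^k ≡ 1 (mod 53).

4

The order of 23 must divide p − 1 = 52 = 2^2 · 13.
Divisors: 1, 2, 4, 13, 26, 52.
Check each in increasing order: 23^1 ≡ 23;  23^2 ≡ 52;  23^4 ≡ 1.
Smallest exponent giving 1 is 4.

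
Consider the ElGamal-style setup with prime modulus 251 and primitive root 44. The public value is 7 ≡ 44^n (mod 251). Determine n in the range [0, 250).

Baby-step giant-step with m = ceil(sqrt(250)) = 16.
Baby table (44^j mod 251 for j=0..15):
  0:1  1:44  2:179  3:95  4:164  5:188  6:240  7:18
  8:39  9:210  10:204  11:191  12:121  13:53  14:73  15:200
Giant step factor: 44^(-16) ≡ 67 (mod 251).
Scan 7·67^i mod 251 for i = 0, 1, …:
  i=0: 7   i=1: 218   i=2: 48   i=3: 204
Match at i=3, j=10: n = 3·16 + 10 = 58.

58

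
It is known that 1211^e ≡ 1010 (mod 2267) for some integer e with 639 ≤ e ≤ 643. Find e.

642

Compute 1211^639 mod 2267 = 440, then multiply by 1211 repeatedly:
  1211^639=440  1211^640=95  1211^641=1695  1211^642=1010
Found 1010 at exponent 642.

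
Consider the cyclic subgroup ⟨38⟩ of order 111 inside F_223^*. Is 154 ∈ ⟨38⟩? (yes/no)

no

154 ∈ ⟨38⟩ iff 154^111 ≡ 1 (mod 223), since |⟨38⟩| = 111.
154^111 mod 223 = 222.
Since 222 ≠ 1, 154 does not lie in the subgroup.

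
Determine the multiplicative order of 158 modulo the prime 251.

The order of 158 must divide p − 1 = 250 = 2 · 5^3.
Divisors: 1, 2, 5, 10, 25, 50, 125, 250.
Check each in increasing order: 158^1 ≡ 158;  158^2 ≡ 115;  158^5 ≡ 226;  158^10 ≡ 123;  158^25 ≡ 32;  158^50 ≡ 20;  158^125 ≡ 250;  158^250 ≡ 1.
Smallest exponent giving 1 is 250.

250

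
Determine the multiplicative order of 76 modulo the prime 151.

15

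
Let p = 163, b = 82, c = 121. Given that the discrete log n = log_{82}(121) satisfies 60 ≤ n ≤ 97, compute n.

68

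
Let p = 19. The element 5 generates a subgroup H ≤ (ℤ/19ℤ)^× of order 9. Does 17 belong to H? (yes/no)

17 ∈ ⟨5⟩ iff 17^9 ≡ 1 (mod 19), since |⟨5⟩| = 9.
17^9 mod 19 = 1.
Since 1 = 1, 17 lies in the subgroup.

yes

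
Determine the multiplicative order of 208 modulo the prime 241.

The order of 208 must divide p − 1 = 240 = 2^4 · 3 · 5.
Divisors: 1, 2, 3, 4, 5, 6, 8, 10, 12, 15, 16, 20, 24, 30, 40, 48, 60, 80, 120, 240.
Check each in increasing order: 208^1 ≡ 208;  208^2 ≡ 125;  208^3 ≡ 213;  208^4 ≡ 201;  208^5 ≡ 115;  208^6 ≡ 61;  208^8 ≡ 154;  208^10 ≡ 211;  208^12 ≡ 106;  208^15 ≡ 165;  208^16 ≡ 98;  208^20 ≡ 177;  208^24 ≡ 150;  208^30 ≡ 233;  208^40 ≡ 240;  208^48 ≡ 87;  208^60 ≡ 64;  208^80 ≡ 1.
Smallest exponent giving 1 is 80.

80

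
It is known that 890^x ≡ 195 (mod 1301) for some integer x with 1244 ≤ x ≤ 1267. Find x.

1255

Compute 890^1244 mod 1301 = 446, then multiply by 890 repeatedly:
  890^1244=446  890^1245=135  890^1246=458  890^1247=407  890^1248=552
  890^1249=803  890^1250=421  890^1251=2  890^1252=479  890^1253=883
  890^1254=66  890^1255=195
Found 195 at exponent 1255.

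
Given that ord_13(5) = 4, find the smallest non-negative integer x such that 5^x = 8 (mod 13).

Successive powers of 5 modulo 13:
  5^0=1  5^1=5  5^2=12  5^3=8
So 5^3 ≡ 8 (mod 13), giving x = 3.

3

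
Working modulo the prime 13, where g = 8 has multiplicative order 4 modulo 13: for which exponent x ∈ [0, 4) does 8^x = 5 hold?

Successive powers of 8 modulo 13:
  8^0=1  8^1=8  8^2=12  8^3=5
So 8^3 ≡ 5 (mod 13), giving x = 3.

3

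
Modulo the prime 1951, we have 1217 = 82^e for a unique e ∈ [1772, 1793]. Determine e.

Compute 82^1772 mod 1951 = 373, then multiply by 82 repeatedly:
  82^1772=373  82^1773=1321  82^1774=1017  82^1775=1452  82^1776=53
  82^1777=444  82^1778=1290  82^1779=426  82^1780=1765  82^1781=356
  82^1782=1878  82^1783=1818  82^1784=800  82^1785=1217
Found 1217 at exponent 1785.

1785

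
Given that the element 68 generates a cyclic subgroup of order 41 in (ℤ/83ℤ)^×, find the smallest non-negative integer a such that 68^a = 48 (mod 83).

Baby-step giant-step with m = ceil(sqrt(41)) = 7.
Baby table (68^j mod 83 for j=0..6):
  0:1  1:68  2:59  3:28  4:78  5:75  6:37
Giant step factor: 68^(-7) ≡ 16 (mod 83).
Scan 48·16^i mod 83 for i = 0, 1, …:
  i=0: 48   i=1: 21   i=2: 4   i=3: 64
  i=4: 28
Match at i=4, j=3: a = 4·7 + 3 = 31.

31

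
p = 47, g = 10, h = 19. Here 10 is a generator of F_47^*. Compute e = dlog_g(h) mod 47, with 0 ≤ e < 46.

29

Successive powers of 10 modulo 47:
  10^0=1  10^1=10  10^2=6  10^3=13  10^4=36  10^5=31
  10^6=28  10^7=45  10^8=27  10^9=35  10^10=21  10^11=22
  10^12=32  10^13=38  10^14=4  10^15=40  10^16=24  10^17=5
  10^18=3  10^19=30  10^20=18  10^21=39  10^22=14  10^23=46
  10^24=37  10^25=41  10^26=34  10^27=11  10^28=16  10^29=19
So 10^29 ≡ 19 (mod 47), giving e = 29.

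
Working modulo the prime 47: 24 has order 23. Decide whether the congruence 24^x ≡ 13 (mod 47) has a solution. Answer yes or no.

no

13 ∈ ⟨24⟩ iff 13^23 ≡ 1 (mod 47), since |⟨24⟩| = 23.
13^23 mod 47 = 46.
Since 46 ≠ 1, 13 does not lie in the subgroup.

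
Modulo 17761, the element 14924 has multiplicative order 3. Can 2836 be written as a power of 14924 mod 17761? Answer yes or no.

yes

⟨14924⟩ has order 3; its elements mod 17761 are {1, 2836, 14924}.
2836 is in this set.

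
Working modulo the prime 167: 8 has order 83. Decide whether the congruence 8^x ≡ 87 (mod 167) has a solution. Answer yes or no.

87 ∈ ⟨8⟩ iff 87^83 ≡ 1 (mod 167), since |⟨8⟩| = 83.
87^83 mod 167 = 1.
Since 1 = 1, 87 lies in the subgroup.

yes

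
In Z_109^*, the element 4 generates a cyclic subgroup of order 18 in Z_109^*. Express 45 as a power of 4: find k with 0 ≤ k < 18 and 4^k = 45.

Successive powers of 4 modulo 109:
  4^0=1  4^1=4  4^2=16  4^3=64  4^4=38  4^5=43
  4^6=63  4^7=34  4^8=27  4^9=108  4^10=105  4^11=93
  4^12=45
So 4^12 ≡ 45 (mod 109), giving k = 12.

12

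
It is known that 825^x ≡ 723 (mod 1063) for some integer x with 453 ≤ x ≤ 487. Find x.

454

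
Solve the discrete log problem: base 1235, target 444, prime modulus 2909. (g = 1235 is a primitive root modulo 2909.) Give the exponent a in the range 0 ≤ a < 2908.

Baby-step giant-step with m = ceil(sqrt(2908)) = 54.
Baby table (1235^j mod 2909 for j=0..53):
  0:1  1:1235  2:909  3:2650  4:125  5:198  6:174  7:2533
  8:1080  9:1478  10:1387  11:2453  12:1186  13:1483  14:1744  15:1180
  16:2800  17:2108  18:2734  19:2050  20:920  21:1690  22:1397  23:258
  24:1549  25:1802  26:85  27:251  28:1631  29:1257  30:1898  31:2285
  32:245  33:39  34:1621  35:543  36:1535  37:1966  38:1904  39:968
  40:2790  41:1394  42:2371  43:1731  44:2579  45:2619  46:2566  47:1109
  48:2385  49:1567  50:760  51:1902  52:1407  53:972
Giant step factor: 1235^(-54) ≡ 674 (mod 2909).
Scan 444·674^i mod 2909 for i = 0, 1, …:
  i=0: 444   i=1: 2538   i=2: 120   i=3: 2337
  i=4: 1369   i=5: 553   i=6: 370   i=7: 2115
  i=8: 100   i=9: 493     …   i=38: 326
  i=39: 1549
Match at i=39, j=24: a = 39·54 + 24 = 2130.

2130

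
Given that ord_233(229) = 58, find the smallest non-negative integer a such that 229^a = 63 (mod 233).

Successive powers of 229 modulo 233:
  229^0=1  229^1=229  229^2=16  229^3=169  229^4=23  229^5=141
  229^6=135  229^7=159  229^8=63
So 229^8 ≡ 63 (mod 233), giving a = 8.

8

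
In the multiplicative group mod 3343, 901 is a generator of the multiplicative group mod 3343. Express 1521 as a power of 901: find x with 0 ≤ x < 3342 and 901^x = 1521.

2270

Baby-step giant-step with m = ceil(sqrt(3342)) = 58.
Baby table (901^j mod 3343 for j=0..57):
  0:1  1:901  2:2795  3:1016  4:2777  5:1513  6:2612  7:3283
  8:2771  9:2793  10:2557  11:530  12:2824  13:401  14:257  15:890
  16:2913  17:358  18:1630  19:1053  20:2684  21:1295  22:88  23:2399
  24:1921  25:2490  26:337  27:2767  28:2532  29:1406  30:3152  31:1745
  32:1035  33:3181  34:1130  35:1858  36:2558  37:1431  38:2276  39:1417
  40:3034  41:2403  42:2182  43:298  44:1058  45:503  46:1898  47:1825
  48:2912  49:2800  50:2178  51:37  52:3250  53:3125  54:819  55:2459
  56:2493  57:3040
Giant step factor: 901^(-58) ≡ 643 (mod 3343).
Scan 1521·643^i mod 3343 for i = 0, 1, …:
  i=0: 1521   i=1: 1847   i=2: 856   i=3: 2156
  i=4: 2306   i=5: 1809   i=6: 3166   i=7: 3194
  i=8: 1140   i=9: 903     …   i=38: 2843
  i=39: 2771
Match at i=39, j=8: x = 39·58 + 8 = 2270.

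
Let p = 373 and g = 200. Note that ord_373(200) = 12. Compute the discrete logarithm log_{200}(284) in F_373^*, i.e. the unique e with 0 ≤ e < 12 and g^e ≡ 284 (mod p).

8

Successive powers of 200 modulo 373:
  200^0=1  200^1=200  200^2=89  200^3=269  200^4=88  200^5=69
  200^6=372  200^7=173  200^8=284
So 200^8 ≡ 284 (mod 373), giving e = 8.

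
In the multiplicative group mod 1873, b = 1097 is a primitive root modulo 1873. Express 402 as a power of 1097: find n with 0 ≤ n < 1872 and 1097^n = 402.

842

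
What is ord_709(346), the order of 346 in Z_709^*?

The order of 346 must divide p − 1 = 708 = 2^2 · 3 · 59.
Divisors: 1, 2, 3, 4, 6, 12, 59, 118, 177, 236, 354, 708.
Check each in increasing order: 346^1 ≡ 346;  346^2 ≡ 604;  346^3 ≡ 538;  346^4 ≡ 390;  346^6 ≡ 172;  346^12 ≡ 515;  346^59 ≡ 708;  346^118 ≡ 1.
Smallest exponent giving 1 is 118.

118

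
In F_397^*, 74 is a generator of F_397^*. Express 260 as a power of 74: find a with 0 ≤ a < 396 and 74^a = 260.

384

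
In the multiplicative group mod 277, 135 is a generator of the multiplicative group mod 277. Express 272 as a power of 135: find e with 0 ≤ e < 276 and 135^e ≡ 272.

223

Baby-step giant-step with m = ceil(sqrt(276)) = 17.
Baby table (135^j mod 277 for j=0..16):
  0:1  1:135  2:220  3:61  4:202  5:124  6:120  7:134
  8:85  9:118  10:141  11:199  12:273  13:14  14:228  15:33
  16:23
Giant step factor: 135^(-17) ≡ 43 (mod 277).
Scan 272·43^i mod 277 for i = 0, 1, …:
  i=0: 272   i=1: 62   i=2: 173   i=3: 237
  i=4: 219   i=5: 276   i=6: 234   i=7: 90
  i=8: 269   i=9: 210   i=10: 166   i=11: 213
  i=12: 18   i=13: 220
Match at i=13, j=2: e = 13·17 + 2 = 223.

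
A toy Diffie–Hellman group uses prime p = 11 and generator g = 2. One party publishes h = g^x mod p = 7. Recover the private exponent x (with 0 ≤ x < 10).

Successive powers of 2 modulo 11:
  2^0=1  2^1=2  2^2=4  2^3=8  2^4=5  2^5=10
  2^6=9  2^7=7
So 2^7 ≡ 7 (mod 11), giving x = 7.

7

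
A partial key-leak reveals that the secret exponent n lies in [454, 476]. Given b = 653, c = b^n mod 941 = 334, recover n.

Compute 653^454 mod 941 = 802, then multiply by 653 repeatedly:
  653^454=802  653^455=510  653^456=857  653^457=667  653^458=809
  653^459=376  653^460=868  653^461=322  653^462=423  653^463=506
  653^464=127  653^465=123  653^466=334
Found 334 at exponent 466.

466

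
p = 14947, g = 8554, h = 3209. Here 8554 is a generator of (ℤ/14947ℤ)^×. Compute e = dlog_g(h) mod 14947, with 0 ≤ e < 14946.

11725

Baby-step giant-step with m = ceil(sqrt(14946)) = 123.
Baby table (8554^j mod 14947 for j=0..122):
  0:1  1:8554  2:5351  3:4740  4:9696  5:13628  6:2259  7:11962
  8:10733  9:5608  10:5909  11:9779  12:6154  13:12929  14:1813  15:8363
  16:760  17:14042  18:1176  19:173  20:89  21:13956  22:12882  23:3344
  24:10965  25:2185  26:6740  27:3381  28:13576  29:5861  30:2756  31:3405
  32:9614  33:14709  34:11887  35:11904  36:7852  37:9137  38:35  39:450
  40:7921  41:1483  42:10526  43:13623  44:4330  45:154  46:1980  47:1969
  48:12504  49:13431  50:6132  51:4105  52:3667  53:8712  54:11653  55:13166
  56:11266  57:6055  58:3115  59:10156  60:2460  61:12411  62:10100  63:1740
  64:11695  65:13706  66:11803  67:10824  68:6778  69:14546  70:7656  71:6617
  72:12476  73:13071  74:5774  75:5908  76:1225  77:803  78:8189  79:7064
  80:9682  81:13448  82:2080  83:5390  84:9512  85:9127  86:4177  87:6728
  88:5362  89:9152  90:8769  91:5980  92:4286  93:12400  94:5688  95:2667
  96:4396  97:11679  98:11365  99:922  100:9719  101:1112  102:5756  103:1406
  104:9536  105:5165  106:13025  107:912  108:13861  109:7390  110:3197  111:9075
  112:7779  113:12469  114:12981  115:13158  116:2622  117:8088  118:10036  119:7323
  120:13012  121:9286  122:4086
Giant step factor: 8554^(-123) ≡ 5392 (mod 14947).
Scan 3209·5392^i mod 14947 for i = 0, 1, …:
  i=0: 3209   i=1: 9249   i=2: 7416   i=3: 3847
  i=4: 11535   i=5: 2253   i=6: 11212   i=7: 9436
  i=8: 14271   i=9: 2076     …   i=94: 6003
  i=95: 7921
Match at i=95, j=40: e = 95·123 + 40 = 11725.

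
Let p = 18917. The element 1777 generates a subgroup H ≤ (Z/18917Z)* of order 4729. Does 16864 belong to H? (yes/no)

16864 ∈ ⟨1777⟩ iff 16864^4729 ≡ 1 (mod 18917), since |⟨1777⟩| = 4729.
16864^4729 mod 18917 = 1835.
Since 1835 ≠ 1, 16864 does not lie in the subgroup.

no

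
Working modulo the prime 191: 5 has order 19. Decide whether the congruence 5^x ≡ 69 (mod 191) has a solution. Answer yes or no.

69 ∈ ⟨5⟩ iff 69^19 ≡ 1 (mod 191), since |⟨5⟩| = 19.
69^19 mod 191 = 1.
Since 1 = 1, 69 lies in the subgroup.

yes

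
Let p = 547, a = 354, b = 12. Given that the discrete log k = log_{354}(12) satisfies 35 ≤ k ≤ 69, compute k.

55

Compute 354^35 mod 547 = 308, then multiply by 354 repeatedly:
  354^35=308  354^36=179  354^37=461  354^38=188  354^39=365
  354^40=118  354^41=200  354^42=237  354^43=207  354^44=527
  354^45=31  354^46=34  354^47=2  354^48=161  354^49=106
  354^50=328  354^51=148  354^52=427  354^53=186  354^54=204
  354^55=12
Found 12 at exponent 55.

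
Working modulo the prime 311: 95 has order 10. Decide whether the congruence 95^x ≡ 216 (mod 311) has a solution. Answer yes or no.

yes

216 ∈ ⟨95⟩ iff 216^10 ≡ 1 (mod 311), since |⟨95⟩| = 10.
216^10 mod 311 = 1.
Since 1 = 1, 216 lies in the subgroup.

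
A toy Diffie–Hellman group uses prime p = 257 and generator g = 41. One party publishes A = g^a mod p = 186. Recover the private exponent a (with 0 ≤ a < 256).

177

Baby-step giant-step with m = ceil(sqrt(256)) = 16.
Baby table (41^j mod 257 for j=0..15):
  0:1  1:41  2:139  3:45  4:46  5:87  6:226  7:14
  8:60  9:147  10:116  11:130  12:190  13:80  14:196  15:69
Giant step factor: 41^(-16) ≡ 129 (mod 257).
Scan 186·129^i mod 257 for i = 0, 1, …:
  i=0: 186   i=1: 93   i=2: 175   i=3: 216
  i=4: 108   i=5: 54   i=6: 27   i=7: 142
  i=8: 71   i=9: 164   i=10: 82   i=11: 41
Match at i=11, j=1: a = 11·16 + 1 = 177.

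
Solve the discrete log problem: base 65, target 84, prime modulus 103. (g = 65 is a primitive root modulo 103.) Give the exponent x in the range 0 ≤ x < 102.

101

Baby-step giant-step with m = ceil(sqrt(102)) = 11.
Baby table (65^j mod 103 for j=0..10):
  0:1  1:65  2:2  3:27  4:4  5:54  6:8  7:5
  8:16  9:10  10:32
Giant step factor: 65^(-11) ≡ 67 (mod 103).
Scan 84·67^i mod 103 for i = 0, 1, …:
  i=0: 84   i=1: 66   i=2: 96   i=3: 46
  i=4: 95   i=5: 82   i=6: 35   i=7: 79
  i=8: 40   i=9: 2
Match at i=9, j=2: x = 9·11 + 2 = 101.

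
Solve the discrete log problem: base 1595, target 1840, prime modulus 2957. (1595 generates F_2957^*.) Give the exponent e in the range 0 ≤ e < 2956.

Baby-step giant-step with m = ceil(sqrt(2956)) = 55.
Baby table (1595^j mod 2957 for j=0..54):
  0:1  1:1595  2:1005  3:281  4:1688  5:1490  6:2079  7:1208
  8:1753  9:1670  10:2350  11:1731  12:2064  13:939  14:1463  15:412
  16:686  17:80  18:449  19:561  20:1781  21:1975  22:920  23:728
  24:2016  25:1261  26:535  27:1709  28:2458  29:2485  30:1195  31:1717
  32:433  33:1654  34:486  35:436  36:525  37:544  38:1279  39:2632
  40:2057  41:1602  42:342  43:1402  44:698  45:1478  46:681  47:976
  48:1338  49:2113  50:2212  51:439  52:2353  53:602  54:2122
Giant step factor: 1595^(-55) ≡ 1744 (mod 2957).
Scan 1840·1744^i mod 2957 for i = 0, 1, …:
  i=0: 1840   i=1: 615   i=2: 2126   i=3: 2623
  i=4: 33   i=5: 1369   i=6: 1237   i=7: 1675
  i=8: 2641   i=9: 1855     …   i=25: 2739
  i=26: 1261
Match at i=26, j=25: e = 26·55 + 25 = 1455.

1455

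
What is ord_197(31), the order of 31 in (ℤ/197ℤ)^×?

196

The order of 31 must divide p − 1 = 196 = 2^2 · 7^2.
Divisors: 1, 2, 4, 7, 14, 28, 49, 98, 196.
Check each in increasing order: 31^1 ≡ 31;  31^2 ≡ 173;  31^4 ≡ 182;  31^7 ≡ 128;  31^14 ≡ 33;  31^28 ≡ 104;  31^49 ≡ 183;  31^98 ≡ 196;  31^196 ≡ 1.
Smallest exponent giving 1 is 196.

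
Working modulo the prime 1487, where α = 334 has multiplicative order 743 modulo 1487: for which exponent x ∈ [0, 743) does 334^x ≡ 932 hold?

Baby-step giant-step with m = ceil(sqrt(743)) = 28.
Baby table (334^j mod 1487 for j=0..27):
  0:1  1:334  2:31  3:1432  4:961  5:1269  6:51  7:677
  8:94  9:169  10:1427  11:778  12:1114  13:326  14:333  15:1184
  16:1401  17:1016  18:308  19:269  20:626  21:904  22:75  23:1258
  24:838  25:336  26:699  27:7
Giant step factor: 334^(-28) ≡ 166 (mod 1487).
Scan 932·166^i mod 1487 for i = 0, 1, …:
  i=0: 932   i=1: 64   i=2: 215   i=3: 2
  i=4: 332   i=5: 93   i=6: 568   i=7: 607
  i=8: 1133   i=9: 716     …   i=18: 1067
  i=19: 169
Match at i=19, j=9: x = 19·28 + 9 = 541.

541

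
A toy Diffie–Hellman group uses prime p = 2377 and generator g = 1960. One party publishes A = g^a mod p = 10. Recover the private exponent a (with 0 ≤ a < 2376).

981

Baby-step giant-step with m = ceil(sqrt(2376)) = 49.
Baby table (1960^j mod 2377 for j=0..48):
  0:1  1:1960  2:368  3:1049  4:2312  5:958  6:2227  7:748
  8:1848  9:1909  10:242  11:1297  12:1107  13:1896  14:909  15:1267
  16:1732  17:364  18:340  19:840  20:1516  21:110  22:1670  23:71
  24:1294  25:2358  26:792  27:139  28:1462  29:1235  30:814  31:473
  32:50  33:543  34:1761  35:156  36:1504  37:360  38:2008  39:1745
  40:2074  41:370  42:215  43:671  44:679  45:2097  46:287  47:1548
  48:1028
Giant step factor: 1960^(-49) ≡ 2310 (mod 2377).
Scan 10·2310^i mod 2377 for i = 0, 1, …:
  i=0: 10   i=1: 1707   i=2: 2104   i=3: 1652
  i=4: 1035   i=5: 1965   i=6: 1457   i=7: 2215
  i=8: 1346   i=9: 144     …   i=19: 361
  i=20: 1960
Match at i=20, j=1: a = 20·49 + 1 = 981.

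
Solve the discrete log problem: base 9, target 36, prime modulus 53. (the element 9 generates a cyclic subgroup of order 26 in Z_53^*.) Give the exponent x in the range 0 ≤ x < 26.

24

Successive powers of 9 modulo 53:
  9^0=1  9^1=9  9^2=28  9^3=40  9^4=42  9^5=7
  9^6=10  9^7=37  9^8=15  9^9=29  9^10=49  9^11=17
  9^12=47  9^13=52  9^14=44  9^15=25  9^16=13  9^17=11
  9^18=46  9^19=43  9^20=16  9^21=38  9^22=24  9^23=4
  9^24=36
So 9^24 ≡ 36 (mod 53), giving x = 24.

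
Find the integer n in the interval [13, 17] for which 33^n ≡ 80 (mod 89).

Compute 33^13 mod 89 = 24, then multiply by 33 repeatedly:
  33^13=24  33^14=80
Found 80 at exponent 14.

14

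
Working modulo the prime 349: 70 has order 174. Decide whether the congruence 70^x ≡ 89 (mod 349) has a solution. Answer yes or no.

no

89 ∈ ⟨70⟩ iff 89^174 ≡ 1 (mod 349), since |⟨70⟩| = 174.
89^174 mod 349 = 348.
Since 348 ≠ 1, 89 does not lie in the subgroup.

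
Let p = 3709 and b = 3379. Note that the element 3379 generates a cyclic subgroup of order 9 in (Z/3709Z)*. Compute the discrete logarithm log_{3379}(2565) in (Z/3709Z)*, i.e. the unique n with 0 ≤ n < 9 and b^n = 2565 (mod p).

7

Successive powers of 3379 modulo 3709:
  3379^0=1  3379^1=3379  3379^2=1339  3379^3=3210  3379^4=1474  3379^5=3168
  3379^6=498  3379^7=2565
So 3379^7 ≡ 2565 (mod 3709), giving n = 7.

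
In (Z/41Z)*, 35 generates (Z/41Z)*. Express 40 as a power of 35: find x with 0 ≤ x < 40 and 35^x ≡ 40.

Successive powers of 35 modulo 41:
  35^0=1  35^1=35  35^2=36  35^3=30  35^4=25  35^5=14
  35^6=39  35^7=12  35^8=10  35^9=22  35^10=32  35^11=13
  35^12=4  35^13=17  35^14=21  35^15=38  35^16=18  35^17=15
  35^18=33  35^19=7  35^20=40
So 35^20 ≡ 40 (mod 41), giving x = 20.

20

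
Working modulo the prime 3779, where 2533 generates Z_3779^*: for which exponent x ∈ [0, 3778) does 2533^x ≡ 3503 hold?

3361

Baby-step giant-step with m = ceil(sqrt(3778)) = 62.
Baby table (2533^j mod 3779 for j=0..61):
  0:1  1:2533  2:3126  3:1153  4:3161  5:2891  6:2980  7:1677
  8:245  9:829  10:2512  11:2839  12:3529  13:1622  14:753  15:2733
  16:3340  17:2818  18:3242  19:219  20:2993  21:595  22:3093  23:702
  24:2036  25:2632  26:700  27:749  28:159  29:2173  30:1985  31:1935
  32:3771  33:2410  34:1445  35:2113  36:1165  37:3325  38:2613  39:1700
  40:1819  41:926  42:2578  43:3741  44:2000  45:2140  46:1534  47:810
  48:3512  49:130  50:517  51:2027  52:2509  53:2798  54:1709  55:1942
  56:2607  57:1618  58:1958  59:1566  60:2507  61:1511
Giant step factor: 2533^(-62) ≡ 2765 (mod 3779).
Scan 3503·2765^i mod 3779 for i = 0, 1, …:
  i=0: 3503   i=1: 218   i=2: 1909   i=3: 2901
  i=4: 2227   i=5: 1664   i=6: 1917   i=7: 2347
  i=8: 912   i=9: 1087     …   i=53: 304
  i=54: 1622
Match at i=54, j=13: x = 54·62 + 13 = 3361.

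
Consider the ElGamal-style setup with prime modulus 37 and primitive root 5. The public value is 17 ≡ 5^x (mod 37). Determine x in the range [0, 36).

5

Successive powers of 5 modulo 37:
  5^0=1  5^1=5  5^2=25  5^3=14  5^4=33  5^5=17
So 5^5 ≡ 17 (mod 37), giving x = 5.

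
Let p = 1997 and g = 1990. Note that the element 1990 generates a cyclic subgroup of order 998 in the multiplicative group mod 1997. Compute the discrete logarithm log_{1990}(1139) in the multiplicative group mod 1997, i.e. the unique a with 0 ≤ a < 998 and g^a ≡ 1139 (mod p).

427

Baby-step giant-step with m = ceil(sqrt(998)) = 32.
Baby table (1990^j mod 1997 for j=0..31):
  0:1  1:1990  2:49  3:1654  4:404  5:1166  6:1823  7:1218
  8:1459  9:1769  10:1596  11:810  12:321  13:1747  14:1750  15:1729
  16:1876  17:847  18:62  19:1563  20:1041  21:701  22:1084  23:400
  24:1194  25:1627  26:593  27:1840  28:1099  29:295  30:1929  31:476
Giant step factor: 1990^(-32) ≡ 1089 (mod 1997).
Scan 1139·1089^i mod 1997 for i = 0, 1, …:
  i=0: 1139   i=1: 234   i=2: 1207   i=3: 397
  i=4: 981   i=5: 1911   i=6: 205   i=7: 1578
  i=8: 1022   i=9: 629   i=10: 10   i=11: 905
  i=12: 1024   i=13: 810
Match at i=13, j=11: a = 13·32 + 11 = 427.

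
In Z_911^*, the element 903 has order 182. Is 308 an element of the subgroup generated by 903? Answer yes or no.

308 ∈ ⟨903⟩ iff 308^182 ≡ 1 (mod 911), since |⟨903⟩| = 182.
308^182 mod 911 = 1.
Since 1 = 1, 308 lies in the subgroup.

yes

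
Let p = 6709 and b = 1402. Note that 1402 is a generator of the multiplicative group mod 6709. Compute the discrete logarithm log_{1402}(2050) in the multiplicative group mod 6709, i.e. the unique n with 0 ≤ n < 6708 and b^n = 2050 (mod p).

2182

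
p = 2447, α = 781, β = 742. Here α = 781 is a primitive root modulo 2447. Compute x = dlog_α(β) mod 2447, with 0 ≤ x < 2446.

1219

Baby-step giant-step with m = ceil(sqrt(2446)) = 50.
Baby table (781^j mod 2447 for j=0..49):
  0:1  1:781  2:658  3:28  4:2292  5:1295  6:784  7:554
  8:2002  9:2376  10:830  11:2222  12:459  13:1217  14:1041  15:617
  16:2265  17:2231  18:147  19:2245  20:1293  21:1669  22:1685  23:1946
  24:239  25:687  26:654  27:1798  28:2107  29:1183  30:1404  31:268
  32:1313  33:160  34:163  35:59  36:2033  37:2117  38:1652  39:643
  40:548  41:2210  42:875  43:662  44:705  45:30  46:1407  47:164
  48:840  49:244
Giant step factor: 781^(-50) ≡ 316 (mod 2447).
Scan 742·316^i mod 2447 for i = 0, 1, …:
  i=0: 742   i=1: 2007   i=2: 439   i=3: 1692
  i=4: 1226   i=5: 790   i=6: 46   i=7: 2301
  i=8: 357   i=9: 250     …   i=23: 2276
  i=24: 2245
Match at i=24, j=19: x = 24·50 + 19 = 1219.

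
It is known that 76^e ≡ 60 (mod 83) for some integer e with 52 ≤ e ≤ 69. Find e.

Compute 76^52 mod 83 = 64, then multiply by 76 repeatedly:
  76^52=64  76^53=50  76^54=65  76^55=43  76^56=31
  76^57=32  76^58=25  76^59=74  76^60=63  76^61=57
  76^62=16  76^63=54  76^64=37  76^65=73  76^66=70
  76^67=8  76^68=27  76^69=60
Found 60 at exponent 69.

69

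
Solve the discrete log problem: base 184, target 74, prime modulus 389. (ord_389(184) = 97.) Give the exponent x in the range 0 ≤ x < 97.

96

Baby-step giant-step with m = ceil(sqrt(97)) = 10.
Baby table (184^j mod 389 for j=0..9):
  0:1  1:184  2:13  3:58  4:169  5:365  6:252  7:77
  8:164  9:223
Giant step factor: 184^(-10) ≡ 337 (mod 389).
Scan 74·337^i mod 389 for i = 0, 1, …:
  i=0: 74   i=1: 42   i=2: 150   i=3: 369
  i=4: 262   i=5: 380   i=6: 79   i=7: 171
  i=8: 55   i=9: 252
Match at i=9, j=6: x = 9·10 + 6 = 96.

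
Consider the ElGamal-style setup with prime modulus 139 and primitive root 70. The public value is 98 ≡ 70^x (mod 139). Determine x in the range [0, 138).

Baby-step giant-step with m = ceil(sqrt(138)) = 12.
Baby table (70^j mod 139 for j=0..11):
  0:1  1:70  2:35  3:87  4:113  5:126  6:63  7:101
  8:120  9:60  10:30  11:15
Giant step factor: 70^(-12) ≡ 65 (mod 139).
Scan 98·65^i mod 139 for i = 0, 1, …:
  i=0: 98   i=1: 115   i=2: 108   i=3: 70
Match at i=3, j=1: x = 3·12 + 1 = 37.

37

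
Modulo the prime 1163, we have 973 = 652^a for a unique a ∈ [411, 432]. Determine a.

Compute 652^411 mod 1163 = 68, then multiply by 652 repeatedly:
  652^411=68  652^412=142  652^413=707  652^414=416  652^415=253
  652^416=973
Found 973 at exponent 416.

416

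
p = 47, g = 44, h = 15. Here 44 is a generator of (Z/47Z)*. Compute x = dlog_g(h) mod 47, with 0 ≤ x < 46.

39

Baby-step giant-step with m = ceil(sqrt(46)) = 7.
Baby table (44^j mod 47 for j=0..6):
  0:1  1:44  2:9  3:20  4:34  5:39  6:24
Giant step factor: 44^(-7) ≡ 15 (mod 47).
Scan 15·15^i mod 47 for i = 0, 1, …:
  i=0: 15   i=1: 37   i=2: 38   i=3: 6
  i=4: 43   i=5: 34
Match at i=5, j=4: x = 5·7 + 4 = 39.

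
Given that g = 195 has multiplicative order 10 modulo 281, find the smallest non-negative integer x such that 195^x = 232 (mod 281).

4

Successive powers of 195 modulo 281:
  195^0=1  195^1=195  195^2=90  195^3=128  195^4=232
So 195^4 ≡ 232 (mod 281), giving x = 4.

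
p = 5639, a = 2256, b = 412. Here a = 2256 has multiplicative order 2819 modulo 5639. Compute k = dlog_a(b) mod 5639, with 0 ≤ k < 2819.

1347

Baby-step giant-step with m = ceil(sqrt(2819)) = 54.
Baby table (2256^j mod 5639 for j=0..53):
  0:1  1:2256  2:3158  3:2391  4:3212  5:157  6:4574  7:5213
  8:3213  9:2413  10:2093  11:1965  12:786  13:2570  14:1028  15:1539
  16:3999  17:4983  18:3121  19:3504  20:4785  21:1914  22:4149  23:5043
  24:3145  25:1258  26:1631  27:2908  28:2291  29:3172  30:141  31:2312
  32:5436  33:4430  34:1772  35:5220  36:2088  37:1963  38:1913  39:1893
  40:1885  41:754  42:3685  43:1474  44:3973  45:2717  46:5598  47:3367
  48:219  49:3471  50:3644  51:4841  52:4192  53:549
Giant step factor: 2256^(-54) ≡ 4617 (mod 5639).
Scan 412·4617^i mod 5639 for i = 0, 1, …:
  i=0: 412   i=1: 1861   i=2: 4040   i=3: 4507
  i=4: 909   i=5: 1437   i=6: 3165   i=7: 2156
  i=8: 1417   i=9: 1049     …   i=23: 696
  i=24: 4841
Match at i=24, j=51: k = 24·54 + 51 = 1347.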